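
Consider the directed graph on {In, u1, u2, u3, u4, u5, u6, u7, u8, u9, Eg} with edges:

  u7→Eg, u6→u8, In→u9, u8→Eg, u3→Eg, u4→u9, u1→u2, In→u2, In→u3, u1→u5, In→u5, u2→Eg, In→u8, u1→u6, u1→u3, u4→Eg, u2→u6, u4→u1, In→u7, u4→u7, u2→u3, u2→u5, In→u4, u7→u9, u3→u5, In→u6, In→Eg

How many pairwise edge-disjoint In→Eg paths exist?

Assign every edge capacity 1; by Menger, the answer equals the max flow.
Path In→Eg (+1); total 1.
Path In→u2→Eg (+1); total 2.
Path In→u3→Eg (+1); total 3.
Path In→u4→Eg (+1); total 4.
Path In→u7→Eg (+1); total 5.
Path In→u8→Eg (+1); total 6.
No residual In→Eg path; max flow = 6.
Certifying cut of size 6: {In→Eg, In→u2, In→u3, In→u4, In→u7, u8→Eg}.

6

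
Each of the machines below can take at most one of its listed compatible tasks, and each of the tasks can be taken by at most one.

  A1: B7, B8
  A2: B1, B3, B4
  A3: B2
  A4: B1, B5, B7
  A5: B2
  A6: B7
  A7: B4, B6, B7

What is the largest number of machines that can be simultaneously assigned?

6

Unit-capacity flow: source→left, listed edges, right→sink; max matching = max flow.
Augmenting path A1→B7 (+1); matched 1.
Augmenting path A2→B1 (+1); matched 2.
Augmenting path A3→B2 (+1); matched 3.
Augmenting path A4→B5 (+1); matched 4.
Augmenting path A7→B4 (+1); matched 5.
Augmenting path A6→B7→A1→B8 (+1); matched 6.
No augmenting path remains; maximum matching = 6.
König certificate: {A1, A2, A4, A6, A7, B2} is a vertex cover of size 6 (every listed pair touches it), so no matching can be larger.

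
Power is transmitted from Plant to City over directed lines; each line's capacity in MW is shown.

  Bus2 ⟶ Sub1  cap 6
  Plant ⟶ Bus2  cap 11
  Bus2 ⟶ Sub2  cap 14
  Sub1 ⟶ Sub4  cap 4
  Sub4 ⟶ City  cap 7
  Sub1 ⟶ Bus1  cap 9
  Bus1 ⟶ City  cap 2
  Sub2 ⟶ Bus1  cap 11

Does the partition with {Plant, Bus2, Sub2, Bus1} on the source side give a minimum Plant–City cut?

No — its capacity is 8, but the minimum cut has capacity 6.

Given cut capacity: 6 + 2 = 8.
Augment Plant→Bus2→Sub2→Bus1→City: bottleneck 2, flow now 2.
Augment Plant→Bus2→Sub1→Sub4→City: bottleneck 4, flow now 6.
No augmenting path remains; maximum flow = 6.
In the residual graph, reachable from Plant: {Plant, Bus2, Sub2, Sub1, Bus1}.
Min-cut edges: Sub1→Sub4 (4), Bus1→City (2); capacity 4 + 2 = 6.
Cut capacity 8 exceeds the max flow 6, so it is not minimum.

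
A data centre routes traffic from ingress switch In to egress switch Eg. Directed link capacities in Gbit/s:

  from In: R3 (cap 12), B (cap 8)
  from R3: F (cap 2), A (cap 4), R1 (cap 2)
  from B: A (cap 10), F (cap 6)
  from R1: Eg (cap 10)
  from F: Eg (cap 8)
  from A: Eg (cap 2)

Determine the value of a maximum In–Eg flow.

Augment In→R3→R1→Eg: bottleneck 2, flow now 2.
Augment In→R3→F→Eg: bottleneck 2, flow now 4.
Augment In→R3→A→Eg: bottleneck 2, flow now 6.
Augment In→B→F→Eg: bottleneck 6, flow now 12.
No augmenting path remains; maximum flow = 12.
In the residual graph, reachable from In: {In, R3, B, A}.
Min-cut edges: R3→R1 (2), R3→F (2), B→F (6), A→Eg (2); capacity 2 + 2 + 6 + 2 = 12.
This cut is saturated, so no flow can exceed 12.

12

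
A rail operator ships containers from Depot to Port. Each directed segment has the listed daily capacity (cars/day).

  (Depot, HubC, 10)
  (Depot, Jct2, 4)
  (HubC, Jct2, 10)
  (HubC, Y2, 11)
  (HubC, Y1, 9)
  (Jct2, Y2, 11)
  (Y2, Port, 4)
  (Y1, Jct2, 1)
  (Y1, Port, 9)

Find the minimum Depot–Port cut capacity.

13

Augment Depot→HubC→Y2→Port: bottleneck 4, flow now 4.
Augment Depot→HubC→Y1→Port: bottleneck 6, flow now 10.
Augment Depot→Jct2→Y2→HubC→Y1→Port: bottleneck 3, flow now 13. (uses reverse residual edge)
No augmenting path remains; maximum flow = 13.
By max-flow min-cut, the minimum cut capacity equals the max flow.
In the residual graph, reachable from Depot: {Depot, HubC, Jct2, Y2}.
Min-cut edges: HubC→Y1 (9), Y2→Port (4); capacity 9 + 4 = 13.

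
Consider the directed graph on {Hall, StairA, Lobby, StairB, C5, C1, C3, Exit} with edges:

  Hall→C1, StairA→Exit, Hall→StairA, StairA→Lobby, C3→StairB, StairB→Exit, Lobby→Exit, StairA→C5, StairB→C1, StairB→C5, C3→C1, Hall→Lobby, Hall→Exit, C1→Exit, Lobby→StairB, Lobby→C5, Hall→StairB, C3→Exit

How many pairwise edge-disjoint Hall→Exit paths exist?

Assign every edge capacity 1; by Menger, the answer equals the max flow.
Path Hall→Exit (+1); total 1.
Path Hall→StairA→Exit (+1); total 2.
Path Hall→Lobby→Exit (+1); total 3.
Path Hall→StairB→Exit (+1); total 4.
Path Hall→C1→Exit (+1); total 5.
No residual Hall→Exit path; max flow = 5.
Certifying cut of size 5: {Hall→C1, Hall→Exit, Hall→Lobby, Hall→StairA, Hall→StairB}.

5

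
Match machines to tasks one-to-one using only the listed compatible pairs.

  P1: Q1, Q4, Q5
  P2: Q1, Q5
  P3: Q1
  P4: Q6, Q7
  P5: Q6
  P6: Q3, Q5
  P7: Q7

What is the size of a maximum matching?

6

Unit-capacity flow: source→left, listed edges, right→sink; max matching = max flow.
Augmenting path P1→Q1 (+1); matched 1.
Augmenting path P2→Q5 (+1); matched 2.
Augmenting path P4→Q6 (+1); matched 3.
Augmenting path P6→Q3 (+1); matched 4.
Augmenting path P7→Q7 (+1); matched 5.
Augmenting path P3→Q1→P1→Q4 (+1); matched 6.
No augmenting path remains; maximum matching = 6.
König certificate: {P1, P2, P3, P6, Q6, Q7} is a vertex cover of size 6 (every listed pair touches it), so no matching can be larger.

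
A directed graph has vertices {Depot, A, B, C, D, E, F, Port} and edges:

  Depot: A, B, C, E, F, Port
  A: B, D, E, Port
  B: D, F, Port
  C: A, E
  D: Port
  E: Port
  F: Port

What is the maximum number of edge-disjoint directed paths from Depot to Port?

6

Assign every edge capacity 1; by Menger, the answer equals the max flow.
Path Depot→Port (+1); total 1.
Path Depot→A→Port (+1); total 2.
Path Depot→B→Port (+1); total 3.
Path Depot→E→Port (+1); total 4.
Path Depot→F→Port (+1); total 5.
Path Depot→C→A→D→Port (+1); total 6.
No residual Depot→Port path; max flow = 6.
Certifying cut of size 6: {Depot→A, Depot→B, Depot→C, Depot→E, Depot→F, Depot→Port}.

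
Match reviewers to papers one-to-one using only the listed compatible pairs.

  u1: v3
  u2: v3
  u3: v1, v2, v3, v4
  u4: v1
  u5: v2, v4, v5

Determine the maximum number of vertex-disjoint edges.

Unit-capacity flow: source→left, listed edges, right→sink; max matching = max flow.
Augmenting path u1→v3 (+1); matched 1.
Augmenting path u3→v1 (+1); matched 2.
Augmenting path u5→v2 (+1); matched 3.
Augmenting path u4→v1→u3→v4 (+1); matched 4.
No augmenting path remains; maximum matching = 4.
König certificate: {u3, u4, u5, v3} is a vertex cover of size 4 (every listed pair touches it), so no matching can be larger.

4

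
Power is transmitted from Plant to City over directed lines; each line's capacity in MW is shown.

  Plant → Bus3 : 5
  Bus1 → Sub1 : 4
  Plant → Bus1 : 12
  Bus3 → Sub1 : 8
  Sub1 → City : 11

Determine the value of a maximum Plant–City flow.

9

Augment Plant→Bus3→Sub1→City: bottleneck 5, flow now 5.
Augment Plant→Bus1→Sub1→City: bottleneck 4, flow now 9.
No augmenting path remains; maximum flow = 9.
In the residual graph, reachable from Plant: {Plant, Bus1}.
Min-cut edges: Plant→Bus3 (5), Bus1→Sub1 (4); capacity 5 + 4 = 9.
This cut is saturated, so no flow can exceed 9.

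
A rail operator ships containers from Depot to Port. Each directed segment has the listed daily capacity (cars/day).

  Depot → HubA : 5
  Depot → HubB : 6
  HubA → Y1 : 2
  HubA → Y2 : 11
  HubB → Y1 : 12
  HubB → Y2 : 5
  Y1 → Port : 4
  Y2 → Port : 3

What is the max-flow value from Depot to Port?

7

Augment Depot→HubA→Y1→Port: bottleneck 2, flow now 2.
Augment Depot→HubA→Y2→Port: bottleneck 3, flow now 5.
Augment Depot→HubB→Y1→Port: bottleneck 2, flow now 7.
No augmenting path remains; maximum flow = 7.
In the residual graph, reachable from Depot: {Depot, HubA, HubB, Y1, Y2}.
Min-cut edges: Y1→Port (4), Y2→Port (3); capacity 4 + 3 = 7.
This cut is saturated, so no flow can exceed 7.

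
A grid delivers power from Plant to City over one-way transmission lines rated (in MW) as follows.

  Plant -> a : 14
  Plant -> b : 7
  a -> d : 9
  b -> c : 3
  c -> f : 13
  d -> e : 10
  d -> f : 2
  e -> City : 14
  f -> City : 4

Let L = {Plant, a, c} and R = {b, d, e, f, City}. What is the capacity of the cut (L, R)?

29

Edges leaving {Plant, a, c}: Plant→b (7), a→d (9), c→f (13).
Cut capacity = 7 + 9 + 13 = 29.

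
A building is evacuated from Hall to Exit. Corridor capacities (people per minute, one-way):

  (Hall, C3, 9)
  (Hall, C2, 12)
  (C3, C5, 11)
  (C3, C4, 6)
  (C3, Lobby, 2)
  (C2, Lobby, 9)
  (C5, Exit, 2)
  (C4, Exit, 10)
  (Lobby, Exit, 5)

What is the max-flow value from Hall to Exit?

13

Augment Hall→C3→C5→Exit: bottleneck 2, flow now 2.
Augment Hall→C3→C4→Exit: bottleneck 6, flow now 8.
Augment Hall→C3→Lobby→Exit: bottleneck 1, flow now 9.
Augment Hall→C2→Lobby→Exit: bottleneck 4, flow now 13.
No augmenting path remains; maximum flow = 13.
In the residual graph, reachable from Hall: {Hall, C3, C2, C5, Lobby}.
Min-cut edges: C3→C4 (6), C5→Exit (2), Lobby→Exit (5); capacity 6 + 2 + 5 = 13.
This cut is saturated, so no flow can exceed 13.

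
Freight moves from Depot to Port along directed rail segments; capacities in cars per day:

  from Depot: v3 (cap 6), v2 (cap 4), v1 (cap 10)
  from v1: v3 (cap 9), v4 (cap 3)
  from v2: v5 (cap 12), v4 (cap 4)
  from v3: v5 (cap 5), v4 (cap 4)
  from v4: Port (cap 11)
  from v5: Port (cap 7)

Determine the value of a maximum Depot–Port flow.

Augment Depot→v1→v4→Port: bottleneck 3, flow now 3.
Augment Depot→v2→v4→Port: bottleneck 4, flow now 7.
Augment Depot→v3→v4→Port: bottleneck 4, flow now 11.
Augment Depot→v3→v5→Port: bottleneck 2, flow now 13.
Augment Depot→v1→v3→v5→Port: bottleneck 3, flow now 16.
No augmenting path remains; maximum flow = 16.
In the residual graph, reachable from Depot: {Depot, v1, v3}.
Min-cut edges: Depot→v2 (4), v1→v4 (3), v3→v4 (4), v3→v5 (5); capacity 4 + 3 + 4 + 5 = 16.
This cut is saturated, so no flow can exceed 16.

16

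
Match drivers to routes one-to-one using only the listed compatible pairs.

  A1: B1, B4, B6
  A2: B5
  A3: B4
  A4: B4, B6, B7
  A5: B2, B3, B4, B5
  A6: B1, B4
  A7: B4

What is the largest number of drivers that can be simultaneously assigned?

6

Unit-capacity flow: source→left, listed edges, right→sink; max matching = max flow.
Augmenting path A1→B1 (+1); matched 1.
Augmenting path A2→B5 (+1); matched 2.
Augmenting path A3→B4 (+1); matched 3.
Augmenting path A4→B6 (+1); matched 4.
Augmenting path A5→B2 (+1); matched 5.
Augmenting path A6→B1→A1→B6→A4→B7 (+1); matched 6.
No augmenting path remains; maximum matching = 6.
König certificate: {A1, A2, A4, A5, A6, B4} is a vertex cover of size 6 (every listed pair touches it), so no matching can be larger.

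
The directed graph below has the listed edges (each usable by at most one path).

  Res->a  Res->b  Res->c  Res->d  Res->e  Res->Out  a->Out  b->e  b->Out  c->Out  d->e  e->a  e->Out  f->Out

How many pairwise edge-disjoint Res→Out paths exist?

5

Assign every edge capacity 1; by Menger, the answer equals the max flow.
Path Res→Out (+1); total 1.
Path Res→a→Out (+1); total 2.
Path Res→b→Out (+1); total 3.
Path Res→c→Out (+1); total 4.
Path Res→e→Out (+1); total 5.
No residual Res→Out path; max flow = 5.
Certifying cut of size 5: {Res→Out, Res→b, Res→c, a→Out, e→Out}.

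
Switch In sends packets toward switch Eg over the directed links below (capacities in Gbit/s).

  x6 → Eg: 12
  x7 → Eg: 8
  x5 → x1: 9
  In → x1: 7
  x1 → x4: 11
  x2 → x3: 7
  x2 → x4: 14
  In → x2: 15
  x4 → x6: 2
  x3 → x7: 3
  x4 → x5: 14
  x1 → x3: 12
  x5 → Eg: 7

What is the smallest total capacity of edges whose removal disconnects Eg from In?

Augment In→x1→x3→x7→Eg: bottleneck 3, flow now 3.
Augment In→x1→x4→x5→Eg: bottleneck 4, flow now 7.
Augment In→x2→x4→x5→Eg: bottleneck 3, flow now 10.
Augment In→x2→x4→x6→Eg: bottleneck 2, flow now 12.
No augmenting path remains; maximum flow = 12.
By max-flow min-cut, the minimum cut capacity equals the max flow.
In the residual graph, reachable from In: {In, x1, x2, x3, x4, x5}.
Min-cut edges: x3→x7 (3), x4→x6 (2), x5→Eg (7); capacity 3 + 2 + 7 = 12.

12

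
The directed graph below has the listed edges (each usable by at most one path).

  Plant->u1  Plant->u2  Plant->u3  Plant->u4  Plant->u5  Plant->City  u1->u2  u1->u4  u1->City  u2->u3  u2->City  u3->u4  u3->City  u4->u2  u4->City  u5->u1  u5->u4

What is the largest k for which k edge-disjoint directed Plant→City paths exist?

5

Assign every edge capacity 1; by Menger, the answer equals the max flow.
Path Plant→City (+1); total 1.
Path Plant→u1→City (+1); total 2.
Path Plant→u2→City (+1); total 3.
Path Plant→u3→City (+1); total 4.
Path Plant→u4→City (+1); total 5.
No residual Plant→City path; max flow = 5.
Certifying cut of size 5: {Plant→City, u1→City, u2→City, u3→City, u4→City}.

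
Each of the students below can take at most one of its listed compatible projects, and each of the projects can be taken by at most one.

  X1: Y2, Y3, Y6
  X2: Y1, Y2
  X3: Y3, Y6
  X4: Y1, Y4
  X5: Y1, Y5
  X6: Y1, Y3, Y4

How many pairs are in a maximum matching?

Unit-capacity flow: source→left, listed edges, right→sink; max matching = max flow.
Augmenting path X1→Y2 (+1); matched 1.
Augmenting path X2→Y1 (+1); matched 2.
Augmenting path X3→Y3 (+1); matched 3.
Augmenting path X4→Y4 (+1); matched 4.
Augmenting path X5→Y5 (+1); matched 5.
Augmenting path X6→Y3→X3→Y6 (+1); matched 6.
No augmenting path remains; maximum matching = 6.
König certificate: {X1, X2, X3, X4, X5, X6} is a vertex cover of size 6 (every listed pair touches it), so no matching can be larger.

6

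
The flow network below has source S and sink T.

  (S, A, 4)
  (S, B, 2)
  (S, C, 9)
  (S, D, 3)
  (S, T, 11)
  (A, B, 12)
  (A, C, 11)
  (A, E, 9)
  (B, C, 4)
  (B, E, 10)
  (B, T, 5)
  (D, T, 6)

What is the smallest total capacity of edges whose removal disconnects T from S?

Augment S→T: bottleneck 11, flow now 11.
Augment S→B→T: bottleneck 2, flow now 13.
Augment S→D→T: bottleneck 3, flow now 16.
Augment S→A→B→T: bottleneck 3, flow now 19.
No augmenting path remains; maximum flow = 19.
By max-flow min-cut, the minimum cut capacity equals the max flow.
In the residual graph, reachable from S: {S, A, B, C, E}.
Min-cut edges: S→D (3), S→T (11), B→T (5); capacity 3 + 11 + 5 = 19.

19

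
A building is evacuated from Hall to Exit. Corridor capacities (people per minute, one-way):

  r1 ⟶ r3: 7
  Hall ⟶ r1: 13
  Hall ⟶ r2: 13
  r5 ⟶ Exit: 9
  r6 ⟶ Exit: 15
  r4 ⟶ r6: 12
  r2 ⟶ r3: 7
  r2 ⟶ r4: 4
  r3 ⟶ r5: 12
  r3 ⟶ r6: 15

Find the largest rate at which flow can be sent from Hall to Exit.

18

Augment Hall→r1→r3→r5→Exit: bottleneck 7, flow now 7.
Augment Hall→r2→r3→r5→Exit: bottleneck 2, flow now 9.
Augment Hall→r2→r3→r6→Exit: bottleneck 5, flow now 14.
Augment Hall→r2→r4→r6→Exit: bottleneck 4, flow now 18.
No augmenting path remains; maximum flow = 18.
In the residual graph, reachable from Hall: {Hall, r1, r2}.
Min-cut edges: r1→r3 (7), r2→r3 (7), r2→r4 (4); capacity 7 + 7 + 4 = 18.
This cut is saturated, so no flow can exceed 18.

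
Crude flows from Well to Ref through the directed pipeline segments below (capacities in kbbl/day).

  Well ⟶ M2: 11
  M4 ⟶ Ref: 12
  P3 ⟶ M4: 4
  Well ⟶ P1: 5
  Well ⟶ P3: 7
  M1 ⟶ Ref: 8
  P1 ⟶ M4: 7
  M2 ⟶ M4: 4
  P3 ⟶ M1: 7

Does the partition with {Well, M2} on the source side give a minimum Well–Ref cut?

Yes — it is a minimum cut (capacity 16).

Given cut capacity: 7 + 5 + 4 = 16.
Augment Well→P3→M4→Ref: bottleneck 4, flow now 4.
Augment Well→P3→M1→Ref: bottleneck 3, flow now 7.
Augment Well→M2→M4→Ref: bottleneck 4, flow now 11.
Augment Well→P1→M4→Ref: bottleneck 4, flow now 15.
Augment Well→P1→M4→P3→M1→Ref: bottleneck 1, flow now 16. (uses reverse residual edge)
No augmenting path remains; maximum flow = 16.
Cut capacity 16 equals the max flow, so it is a minimum cut.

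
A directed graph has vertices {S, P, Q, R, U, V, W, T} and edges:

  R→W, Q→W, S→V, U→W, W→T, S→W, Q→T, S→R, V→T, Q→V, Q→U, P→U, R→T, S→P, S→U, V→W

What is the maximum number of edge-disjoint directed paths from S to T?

3

Assign every edge capacity 1; by Menger, the answer equals the max flow.
Path S→R→T (+1); total 1.
Path S→V→T (+1); total 2.
Path S→W→T (+1); total 3.
No residual S→T path; max flow = 3.
Certifying cut of size 3: {S→R, S→V, W→T}.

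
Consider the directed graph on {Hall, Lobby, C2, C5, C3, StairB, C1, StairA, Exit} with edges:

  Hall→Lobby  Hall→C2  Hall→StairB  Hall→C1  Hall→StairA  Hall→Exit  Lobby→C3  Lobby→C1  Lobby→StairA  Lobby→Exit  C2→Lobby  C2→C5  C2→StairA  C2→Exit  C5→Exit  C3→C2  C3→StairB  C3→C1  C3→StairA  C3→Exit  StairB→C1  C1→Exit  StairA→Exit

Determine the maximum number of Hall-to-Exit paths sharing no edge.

5

Assign every edge capacity 1; by Menger, the answer equals the max flow.
Path Hall→Exit (+1); total 1.
Path Hall→Lobby→Exit (+1); total 2.
Path Hall→C2→Exit (+1); total 3.
Path Hall→C1→Exit (+1); total 4.
Path Hall→StairA→Exit (+1); total 5.
No residual Hall→Exit path; max flow = 5.
Certifying cut of size 5: {C1→Exit, Hall→C2, Hall→Exit, Hall→Lobby, Hall→StairA}.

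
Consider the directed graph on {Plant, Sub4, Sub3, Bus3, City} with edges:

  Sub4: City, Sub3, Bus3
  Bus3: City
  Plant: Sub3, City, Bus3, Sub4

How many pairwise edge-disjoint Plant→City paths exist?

Assign every edge capacity 1; by Menger, the answer equals the max flow.
Path Plant→City (+1); total 1.
Path Plant→Sub4→City (+1); total 2.
Path Plant→Bus3→City (+1); total 3.
No residual Plant→City path; max flow = 3.
Certifying cut of size 3: {Plant→Bus3, Plant→City, Plant→Sub4}.

3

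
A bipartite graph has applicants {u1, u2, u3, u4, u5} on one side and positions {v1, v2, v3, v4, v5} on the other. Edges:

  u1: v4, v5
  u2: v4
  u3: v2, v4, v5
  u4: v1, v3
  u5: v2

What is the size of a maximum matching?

4

Unit-capacity flow: source→left, listed edges, right→sink; max matching = max flow.
Augmenting path u1→v4 (+1); matched 1.
Augmenting path u3→v2 (+1); matched 2.
Augmenting path u4→v1 (+1); matched 3.
Augmenting path u2→v4→u1→v5 (+1); matched 4.
No augmenting path remains; maximum matching = 4.
König certificate: {u4, v2, v4, v5} is a vertex cover of size 4 (every listed pair touches it), so no matching can be larger.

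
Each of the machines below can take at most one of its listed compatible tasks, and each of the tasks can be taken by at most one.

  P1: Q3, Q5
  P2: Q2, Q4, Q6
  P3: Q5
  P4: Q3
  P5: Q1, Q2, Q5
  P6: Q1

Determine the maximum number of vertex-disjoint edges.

Unit-capacity flow: source→left, listed edges, right→sink; max matching = max flow.
Augmenting path P1→Q3 (+1); matched 1.
Augmenting path P2→Q2 (+1); matched 2.
Augmenting path P3→Q5 (+1); matched 3.
Augmenting path P5→Q1 (+1); matched 4.
Augmenting path P6→Q1→P5→Q2→P2→Q4 (+1); matched 5.
No augmenting path remains; maximum matching = 5.
König certificate: {P2, P5, P6, Q3, Q5} is a vertex cover of size 5 (every listed pair touches it), so no matching can be larger.

5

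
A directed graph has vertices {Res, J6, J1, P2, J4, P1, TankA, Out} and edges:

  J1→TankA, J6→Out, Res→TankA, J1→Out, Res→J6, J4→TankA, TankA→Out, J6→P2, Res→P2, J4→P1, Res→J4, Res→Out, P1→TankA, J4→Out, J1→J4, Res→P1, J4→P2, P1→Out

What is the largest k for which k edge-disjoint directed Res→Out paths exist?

5

Assign every edge capacity 1; by Menger, the answer equals the max flow.
Path Res→Out (+1); total 1.
Path Res→J6→Out (+1); total 2.
Path Res→J4→Out (+1); total 3.
Path Res→P1→Out (+1); total 4.
Path Res→TankA→Out (+1); total 5.
No residual Res→Out path; max flow = 5.
Certifying cut of size 5: {Res→J4, Res→J6, Res→Out, Res→P1, Res→TankA}.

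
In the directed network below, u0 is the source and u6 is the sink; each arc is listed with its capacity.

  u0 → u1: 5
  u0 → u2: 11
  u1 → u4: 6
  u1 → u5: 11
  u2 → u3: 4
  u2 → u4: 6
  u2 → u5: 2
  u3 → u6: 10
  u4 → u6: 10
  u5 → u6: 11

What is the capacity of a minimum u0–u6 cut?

16

Augment u0→u1→u4→u6: bottleneck 5, flow now 5.
Augment u0→u2→u3→u6: bottleneck 4, flow now 9.
Augment u0→u2→u4→u6: bottleneck 5, flow now 14.
Augment u0→u2→u5→u6: bottleneck 2, flow now 16.
No augmenting path remains; maximum flow = 16.
By max-flow min-cut, the minimum cut capacity equals the max flow.
In the residual graph, reachable from u0: {u0}.
Min-cut edges: u0→u1 (5), u0→u2 (11); capacity 5 + 11 = 16.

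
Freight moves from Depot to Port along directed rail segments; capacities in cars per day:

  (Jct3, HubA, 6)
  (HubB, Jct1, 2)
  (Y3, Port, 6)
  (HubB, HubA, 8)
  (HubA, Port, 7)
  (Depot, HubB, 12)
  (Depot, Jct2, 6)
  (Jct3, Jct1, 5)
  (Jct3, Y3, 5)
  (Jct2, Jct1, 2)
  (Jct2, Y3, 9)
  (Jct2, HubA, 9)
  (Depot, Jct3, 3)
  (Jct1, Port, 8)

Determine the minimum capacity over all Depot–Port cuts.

Augment Depot→HubB→Jct1→Port: bottleneck 2, flow now 2.
Augment Depot→HubB→HubA→Port: bottleneck 7, flow now 9.
Augment Depot→Jct2→Jct1→Port: bottleneck 2, flow now 11.
Augment Depot→Jct2→Y3→Port: bottleneck 4, flow now 15.
Augment Depot→Jct3→Jct1→Port: bottleneck 3, flow now 18.
No augmenting path remains; maximum flow = 18.
By max-flow min-cut, the minimum cut capacity equals the max flow.
In the residual graph, reachable from Depot: {Depot, HubB, HubA}.
Min-cut edges: Depot→Jct2 (6), Depot→Jct3 (3), HubB→Jct1 (2), HubA→Port (7); capacity 6 + 3 + 2 + 7 = 18.

18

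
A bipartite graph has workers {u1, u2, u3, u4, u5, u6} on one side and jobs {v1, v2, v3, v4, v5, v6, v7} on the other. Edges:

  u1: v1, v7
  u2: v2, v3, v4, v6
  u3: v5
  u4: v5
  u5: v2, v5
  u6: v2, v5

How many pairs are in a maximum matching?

4

Unit-capacity flow: source→left, listed edges, right→sink; max matching = max flow.
Augmenting path u1→v1 (+1); matched 1.
Augmenting path u2→v2 (+1); matched 2.
Augmenting path u3→v5 (+1); matched 3.
Augmenting path u5→v2→u2→v3 (+1); matched 4.
No augmenting path remains; maximum matching = 4.
König certificate: {u1, u2, v2, v5} is a vertex cover of size 4 (every listed pair touches it), so no matching can be larger.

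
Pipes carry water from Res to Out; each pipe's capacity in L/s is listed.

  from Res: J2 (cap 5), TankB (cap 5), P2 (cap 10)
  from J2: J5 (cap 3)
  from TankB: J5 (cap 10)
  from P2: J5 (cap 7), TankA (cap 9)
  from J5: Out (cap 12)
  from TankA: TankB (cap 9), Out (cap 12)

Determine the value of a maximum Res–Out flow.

18

Augment Res→J2→J5→Out: bottleneck 3, flow now 3.
Augment Res→TankB→J5→Out: bottleneck 5, flow now 8.
Augment Res→P2→J5→Out: bottleneck 4, flow now 12.
Augment Res→P2→TankA→Out: bottleneck 6, flow now 18.
No augmenting path remains; maximum flow = 18.
In the residual graph, reachable from Res: {Res, J2}.
Min-cut edges: Res→TankB (5), Res→P2 (10), J2→J5 (3); capacity 5 + 10 + 3 = 18.
This cut is saturated, so no flow can exceed 18.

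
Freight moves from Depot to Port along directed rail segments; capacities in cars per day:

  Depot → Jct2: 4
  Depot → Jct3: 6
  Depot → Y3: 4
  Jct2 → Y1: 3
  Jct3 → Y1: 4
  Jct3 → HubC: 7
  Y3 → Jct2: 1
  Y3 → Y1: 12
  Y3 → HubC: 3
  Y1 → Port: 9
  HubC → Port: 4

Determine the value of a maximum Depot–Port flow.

Augment Depot→Jct2→Y1→Port: bottleneck 3, flow now 3.
Augment Depot→Jct3→Y1→Port: bottleneck 4, flow now 7.
Augment Depot→Jct3→HubC→Port: bottleneck 2, flow now 9.
Augment Depot→Y3→Y1→Port: bottleneck 2, flow now 11.
Augment Depot→Y3→HubC→Port: bottleneck 2, flow now 13.
No augmenting path remains; maximum flow = 13.
In the residual graph, reachable from Depot: {Depot, Jct2}.
Min-cut edges: Depot→Jct3 (6), Depot→Y3 (4), Jct2→Y1 (3); capacity 6 + 4 + 3 = 13.
This cut is saturated, so no flow can exceed 13.

13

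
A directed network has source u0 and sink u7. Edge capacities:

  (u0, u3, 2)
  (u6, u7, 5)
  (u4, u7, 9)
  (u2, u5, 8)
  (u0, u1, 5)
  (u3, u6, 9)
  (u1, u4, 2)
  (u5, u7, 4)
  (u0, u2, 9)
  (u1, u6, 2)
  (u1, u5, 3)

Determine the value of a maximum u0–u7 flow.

10

Augment u0→u1→u4→u7: bottleneck 2, flow now 2.
Augment u0→u1→u5→u7: bottleneck 3, flow now 5.
Augment u0→u2→u5→u7: bottleneck 1, flow now 6.
Augment u0→u3→u6→u7: bottleneck 2, flow now 8.
Augment u0→u2→u5→u1→u6→u7: bottleneck 2, flow now 10. (uses reverse residual edge)
No augmenting path remains; maximum flow = 10.
In the residual graph, reachable from u0: {u0, u1, u2, u5}.
Min-cut edges: u0→u3 (2), u1→u4 (2), u1→u6 (2), u5→u7 (4); capacity 2 + 2 + 2 + 4 = 10.
This cut is saturated, so no flow can exceed 10.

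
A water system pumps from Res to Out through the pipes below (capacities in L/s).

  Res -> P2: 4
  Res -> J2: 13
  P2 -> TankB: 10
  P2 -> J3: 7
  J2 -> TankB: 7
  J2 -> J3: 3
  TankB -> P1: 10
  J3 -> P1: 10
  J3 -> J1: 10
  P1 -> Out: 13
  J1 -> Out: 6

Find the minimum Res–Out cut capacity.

14

Augment Res→P2→TankB→P1→Out: bottleneck 4, flow now 4.
Augment Res→J2→TankB→P1→Out: bottleneck 6, flow now 10.
Augment Res→J2→J3→P1→Out: bottleneck 3, flow now 13.
Augment Res→J2→TankB→P2→J3→J1→Out: bottleneck 1, flow now 14. (uses reverse residual edge)
No augmenting path remains; maximum flow = 14.
By max-flow min-cut, the minimum cut capacity equals the max flow.
In the residual graph, reachable from Res: {Res, J2}.
Min-cut edges: Res→P2 (4), J2→TankB (7), J2→J3 (3); capacity 4 + 7 + 3 = 14.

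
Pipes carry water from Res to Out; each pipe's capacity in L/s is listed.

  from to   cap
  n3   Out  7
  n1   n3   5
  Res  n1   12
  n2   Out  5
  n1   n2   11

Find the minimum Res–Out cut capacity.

10

Augment Res→n1→n2→Out: bottleneck 5, flow now 5.
Augment Res→n1→n3→Out: bottleneck 5, flow now 10.
No augmenting path remains; maximum flow = 10.
By max-flow min-cut, the minimum cut capacity equals the max flow.
In the residual graph, reachable from Res: {Res, n1, n2}.
Min-cut edges: n1→n3 (5), n2→Out (5); capacity 5 + 5 = 10.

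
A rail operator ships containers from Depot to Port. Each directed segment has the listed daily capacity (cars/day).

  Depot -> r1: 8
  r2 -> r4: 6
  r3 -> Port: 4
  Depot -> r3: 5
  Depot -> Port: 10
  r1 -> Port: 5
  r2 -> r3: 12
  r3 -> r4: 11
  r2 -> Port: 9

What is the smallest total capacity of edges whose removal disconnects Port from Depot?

19

Augment Depot→Port: bottleneck 10, flow now 10.
Augment Depot→r1→Port: bottleneck 5, flow now 15.
Augment Depot→r3→Port: bottleneck 4, flow now 19.
No augmenting path remains; maximum flow = 19.
By max-flow min-cut, the minimum cut capacity equals the max flow.
In the residual graph, reachable from Depot: {Depot, r1, r3, r4}.
Min-cut edges: Depot→Port (10), r1→Port (5), r3→Port (4); capacity 10 + 5 + 4 = 19.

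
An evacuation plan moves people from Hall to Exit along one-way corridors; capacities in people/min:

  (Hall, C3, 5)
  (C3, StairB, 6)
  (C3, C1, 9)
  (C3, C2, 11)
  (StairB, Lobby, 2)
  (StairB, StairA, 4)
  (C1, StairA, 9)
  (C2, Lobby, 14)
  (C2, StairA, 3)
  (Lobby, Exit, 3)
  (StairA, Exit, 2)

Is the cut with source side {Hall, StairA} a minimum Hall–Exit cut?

Given cut capacity: 5 + 2 = 7.
Augment Hall→C3→StairB→Lobby→Exit: bottleneck 2, flow now 2.
Augment Hall→C3→StairB→StairA→Exit: bottleneck 2, flow now 4.
Augment Hall→C3→C2→Lobby→Exit: bottleneck 1, flow now 5.
No augmenting path remains; maximum flow = 5.
In the residual graph, reachable from Hall: {Hall}.
Min-cut edges: Hall→C3 (5); capacity 5 = 5.
Cut capacity 7 exceeds the max flow 5, so it is not minimum.

No — its capacity is 7, but the minimum cut has capacity 5.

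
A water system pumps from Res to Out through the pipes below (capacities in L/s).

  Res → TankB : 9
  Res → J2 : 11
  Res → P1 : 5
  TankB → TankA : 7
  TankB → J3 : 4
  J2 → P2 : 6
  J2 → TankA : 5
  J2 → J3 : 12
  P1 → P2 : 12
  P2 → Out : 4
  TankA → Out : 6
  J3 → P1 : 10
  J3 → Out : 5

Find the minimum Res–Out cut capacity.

15

Augment Res→TankB→TankA→Out: bottleneck 6, flow now 6.
Augment Res→TankB→J3→Out: bottleneck 3, flow now 9.
Augment Res→J2→P2→Out: bottleneck 4, flow now 13.
Augment Res→J2→J3→Out: bottleneck 2, flow now 15.
No augmenting path remains; maximum flow = 15.
By max-flow min-cut, the minimum cut capacity equals the max flow.
In the residual graph, reachable from Res: {Res, TankB, J2, P1, P2, TankA, J3}.
Min-cut edges: P2→Out (4), TankA→Out (6), J3→Out (5); capacity 4 + 6 + 5 = 15.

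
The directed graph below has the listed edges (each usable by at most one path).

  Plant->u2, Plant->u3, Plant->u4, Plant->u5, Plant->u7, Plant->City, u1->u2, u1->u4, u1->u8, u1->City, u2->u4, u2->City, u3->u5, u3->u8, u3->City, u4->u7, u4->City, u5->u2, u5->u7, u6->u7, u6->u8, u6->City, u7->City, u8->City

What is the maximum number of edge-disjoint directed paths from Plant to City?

Assign every edge capacity 1; by Menger, the answer equals the max flow.
Path Plant→City (+1); total 1.
Path Plant→u2→City (+1); total 2.
Path Plant→u3→City (+1); total 3.
Path Plant→u4→City (+1); total 4.
Path Plant→u7→City (+1); total 5.
No residual Plant→City path; max flow = 5.
Certifying cut of size 5: {Plant→City, Plant→u3, u2→City, u4→City, u7→City}.

5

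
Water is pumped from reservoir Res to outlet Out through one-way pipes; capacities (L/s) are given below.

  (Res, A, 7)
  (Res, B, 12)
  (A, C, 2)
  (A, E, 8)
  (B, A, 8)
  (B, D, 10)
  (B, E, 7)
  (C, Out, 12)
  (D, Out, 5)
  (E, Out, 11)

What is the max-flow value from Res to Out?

Augment Res→A→C→Out: bottleneck 2, flow now 2.
Augment Res→A→E→Out: bottleneck 5, flow now 7.
Augment Res→B→D→Out: bottleneck 5, flow now 12.
Augment Res→B→E→Out: bottleneck 6, flow now 18.
No augmenting path remains; maximum flow = 18.
In the residual graph, reachable from Res: {Res, A, B, D, E}.
Min-cut edges: A→C (2), D→Out (5), E→Out (11); capacity 2 + 5 + 11 = 18.
This cut is saturated, so no flow can exceed 18.

18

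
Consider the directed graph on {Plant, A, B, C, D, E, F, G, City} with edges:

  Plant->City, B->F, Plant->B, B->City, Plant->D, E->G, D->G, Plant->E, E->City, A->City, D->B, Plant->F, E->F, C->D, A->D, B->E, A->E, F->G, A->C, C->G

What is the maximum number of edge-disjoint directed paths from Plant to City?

Assign every edge capacity 1; by Menger, the answer equals the max flow.
Path Plant→City (+1); total 1.
Path Plant→B→City (+1); total 2.
Path Plant→E→City (+1); total 3.
No residual Plant→City path; max flow = 3.
Certifying cut of size 3: {B→City, E→City, Plant→City}.

3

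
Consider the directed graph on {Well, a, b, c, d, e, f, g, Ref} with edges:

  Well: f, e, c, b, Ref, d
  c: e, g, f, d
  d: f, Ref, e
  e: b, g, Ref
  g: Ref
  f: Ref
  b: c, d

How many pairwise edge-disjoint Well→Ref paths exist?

5

Assign every edge capacity 1; by Menger, the answer equals the max flow.
Path Well→Ref (+1); total 1.
Path Well→d→Ref (+1); total 2.
Path Well→e→Ref (+1); total 3.
Path Well→f→Ref (+1); total 4.
Path Well→c→g→Ref (+1); total 5.
No residual Well→Ref path; max flow = 5.
Certifying cut of size 5: {Well→Ref, d→Ref, e→Ref, f→Ref, g→Ref}.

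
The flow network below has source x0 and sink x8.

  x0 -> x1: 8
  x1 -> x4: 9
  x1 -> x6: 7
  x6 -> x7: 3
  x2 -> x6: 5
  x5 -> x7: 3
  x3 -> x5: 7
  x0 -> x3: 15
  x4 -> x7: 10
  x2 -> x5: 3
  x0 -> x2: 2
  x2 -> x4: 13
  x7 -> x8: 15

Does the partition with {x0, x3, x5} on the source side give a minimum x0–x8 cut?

Given cut capacity: 8 + 2 + 3 = 13.
Augment x0→x1→x4→x7→x8: bottleneck 8, flow now 8.
Augment x0→x2→x4→x7→x8: bottleneck 2, flow now 10.
Augment x0→x3→x5→x7→x8: bottleneck 3, flow now 13.
No augmenting path remains; maximum flow = 13.
Cut capacity 13 equals the max flow, so it is a minimum cut.

Yes — it is a minimum cut (capacity 13).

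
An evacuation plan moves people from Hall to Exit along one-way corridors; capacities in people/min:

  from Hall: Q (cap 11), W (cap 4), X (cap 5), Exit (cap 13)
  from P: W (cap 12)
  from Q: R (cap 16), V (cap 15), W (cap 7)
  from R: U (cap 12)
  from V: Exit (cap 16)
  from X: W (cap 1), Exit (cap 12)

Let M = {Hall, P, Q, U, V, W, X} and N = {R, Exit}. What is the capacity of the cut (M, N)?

Edges leaving {Hall, P, Q, U, V, W, X}: Hall→Exit (13), Q→R (16), V→Exit (16), X→Exit (12).
Cut capacity = 13 + 16 + 16 + 12 = 57.

57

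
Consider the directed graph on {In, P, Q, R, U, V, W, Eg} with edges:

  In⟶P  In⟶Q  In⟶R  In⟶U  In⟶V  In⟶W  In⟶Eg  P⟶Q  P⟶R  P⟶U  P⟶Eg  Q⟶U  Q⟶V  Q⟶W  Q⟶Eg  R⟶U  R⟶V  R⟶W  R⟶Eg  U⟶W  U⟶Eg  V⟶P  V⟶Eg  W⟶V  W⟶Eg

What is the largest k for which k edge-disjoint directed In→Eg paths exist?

7

Assign every edge capacity 1; by Menger, the answer equals the max flow.
Path In→Eg (+1); total 1.
Path In→P→Eg (+1); total 2.
Path In→Q→Eg (+1); total 3.
Path In→R→Eg (+1); total 4.
Path In→U→Eg (+1); total 5.
Path In→V→Eg (+1); total 6.
Path In→W→Eg (+1); total 7.
No residual In→Eg path; max flow = 7.
Certifying cut of size 7: {In→Eg, In→P, In→Q, In→R, In→U, In→V, In→W}.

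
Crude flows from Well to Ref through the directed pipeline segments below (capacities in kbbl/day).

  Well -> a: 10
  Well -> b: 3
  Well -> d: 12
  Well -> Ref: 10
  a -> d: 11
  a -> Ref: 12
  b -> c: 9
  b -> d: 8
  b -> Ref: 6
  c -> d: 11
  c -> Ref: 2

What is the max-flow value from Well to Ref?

23

Augment Well→Ref: bottleneck 10, flow now 10.
Augment Well→a→Ref: bottleneck 10, flow now 20.
Augment Well→b→Ref: bottleneck 3, flow now 23.
No augmenting path remains; maximum flow = 23.
In the residual graph, reachable from Well: {Well, d}.
Min-cut edges: Well→a (10), Well→b (3), Well→Ref (10); capacity 10 + 3 + 10 = 23.
This cut is saturated, so no flow can exceed 23.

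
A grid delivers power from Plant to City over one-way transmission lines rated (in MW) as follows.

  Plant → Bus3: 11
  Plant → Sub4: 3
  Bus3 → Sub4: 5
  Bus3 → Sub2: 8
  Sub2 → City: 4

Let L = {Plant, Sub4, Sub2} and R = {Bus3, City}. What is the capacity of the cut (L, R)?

Edges leaving {Plant, Sub4, Sub2}: Plant→Bus3 (11), Sub2→City (4).
Cut capacity = 11 + 4 = 15.

15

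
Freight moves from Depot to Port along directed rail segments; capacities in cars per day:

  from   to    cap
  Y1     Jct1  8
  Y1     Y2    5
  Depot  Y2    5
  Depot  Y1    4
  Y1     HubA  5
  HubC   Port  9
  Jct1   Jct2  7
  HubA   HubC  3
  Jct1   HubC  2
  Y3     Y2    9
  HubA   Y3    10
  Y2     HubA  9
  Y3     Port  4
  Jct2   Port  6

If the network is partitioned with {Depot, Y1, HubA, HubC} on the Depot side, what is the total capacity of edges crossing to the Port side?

37

Edges leaving {Depot, Y1, HubA, HubC}: Depot→Y2 (5), Y1→Y2 (5), Y1→Jct1 (8), HubA→Y3 (10), HubC→Port (9).
Cut capacity = 5 + 5 + 8 + 10 + 9 = 37.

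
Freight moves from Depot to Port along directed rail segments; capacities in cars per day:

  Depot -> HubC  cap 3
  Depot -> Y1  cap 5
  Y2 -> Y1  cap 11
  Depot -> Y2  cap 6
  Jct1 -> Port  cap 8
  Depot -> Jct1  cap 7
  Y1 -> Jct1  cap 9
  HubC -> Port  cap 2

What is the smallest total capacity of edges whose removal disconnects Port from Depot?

10

Augment Depot→HubC→Port: bottleneck 2, flow now 2.
Augment Depot→Jct1→Port: bottleneck 7, flow now 9.
Augment Depot→Y1→Jct1→Port: bottleneck 1, flow now 10.
No augmenting path remains; maximum flow = 10.
By max-flow min-cut, the minimum cut capacity equals the max flow.
In the residual graph, reachable from Depot: {Depot, HubC, Y2, Y1, Jct1}.
Min-cut edges: HubC→Port (2), Jct1→Port (8); capacity 2 + 8 = 10.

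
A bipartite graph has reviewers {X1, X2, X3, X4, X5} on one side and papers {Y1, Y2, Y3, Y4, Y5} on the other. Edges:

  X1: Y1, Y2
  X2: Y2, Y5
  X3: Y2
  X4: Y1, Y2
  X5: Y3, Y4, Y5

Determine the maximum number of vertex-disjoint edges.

4

Unit-capacity flow: source→left, listed edges, right→sink; max matching = max flow.
Augmenting path X1→Y1 (+1); matched 1.
Augmenting path X2→Y2 (+1); matched 2.
Augmenting path X5→Y3 (+1); matched 3.
Augmenting path X3→Y2→X2→Y5 (+1); matched 4.
No augmenting path remains; maximum matching = 4.
König certificate: {X2, X5, Y1, Y2} is a vertex cover of size 4 (every listed pair touches it), so no matching can be larger.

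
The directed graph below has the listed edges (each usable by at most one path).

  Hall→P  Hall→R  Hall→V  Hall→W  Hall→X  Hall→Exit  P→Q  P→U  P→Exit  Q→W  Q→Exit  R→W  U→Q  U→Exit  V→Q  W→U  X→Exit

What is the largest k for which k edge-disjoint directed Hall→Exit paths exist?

Assign every edge capacity 1; by Menger, the answer equals the max flow.
Path Hall→Exit (+1); total 1.
Path Hall→P→Exit (+1); total 2.
Path Hall→X→Exit (+1); total 3.
Path Hall→V→Q→Exit (+1); total 4.
Path Hall→W→U→Exit (+1); total 5.
No residual Hall→Exit path; max flow = 5.
Certifying cut of size 5: {Hall→Exit, Hall→P, Hall→V, Hall→X, W→U}.

5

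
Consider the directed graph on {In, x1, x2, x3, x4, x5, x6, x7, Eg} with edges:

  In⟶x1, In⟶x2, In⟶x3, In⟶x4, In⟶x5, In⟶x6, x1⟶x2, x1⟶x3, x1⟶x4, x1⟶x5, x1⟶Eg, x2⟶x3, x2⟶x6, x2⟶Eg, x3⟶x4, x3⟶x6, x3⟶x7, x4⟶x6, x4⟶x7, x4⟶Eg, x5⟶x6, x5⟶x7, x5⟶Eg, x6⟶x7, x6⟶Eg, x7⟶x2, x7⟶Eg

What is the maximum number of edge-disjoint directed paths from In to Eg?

Assign every edge capacity 1; by Menger, the answer equals the max flow.
Path In→x1→Eg (+1); total 1.
Path In→x2→Eg (+1); total 2.
Path In→x4→Eg (+1); total 3.
Path In→x5→Eg (+1); total 4.
Path In→x6→Eg (+1); total 5.
Path In→x3→x7→Eg (+1); total 6.
No residual In→Eg path; max flow = 6.
Certifying cut of size 6: {In→x1, In→x2, In→x3, In→x4, In→x5, In→x6}.

6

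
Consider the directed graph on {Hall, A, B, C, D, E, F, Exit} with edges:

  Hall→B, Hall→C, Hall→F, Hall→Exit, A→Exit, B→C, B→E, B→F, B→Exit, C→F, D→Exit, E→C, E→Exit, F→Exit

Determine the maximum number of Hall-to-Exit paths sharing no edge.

3

Assign every edge capacity 1; by Menger, the answer equals the max flow.
Path Hall→Exit (+1); total 1.
Path Hall→B→Exit (+1); total 2.
Path Hall→F→Exit (+1); total 3.
No residual Hall→Exit path; max flow = 3.
Certifying cut of size 3: {F→Exit, Hall→B, Hall→Exit}.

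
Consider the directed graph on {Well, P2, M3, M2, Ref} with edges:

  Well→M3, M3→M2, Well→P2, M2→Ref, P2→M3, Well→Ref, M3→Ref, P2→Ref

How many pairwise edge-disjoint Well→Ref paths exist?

3

Assign every edge capacity 1; by Menger, the answer equals the max flow.
Path Well→Ref (+1); total 1.
Path Well→P2→Ref (+1); total 2.
Path Well→M3→Ref (+1); total 3.
No residual Well→Ref path; max flow = 3.
Certifying cut of size 3: {Well→M3, Well→P2, Well→Ref}.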